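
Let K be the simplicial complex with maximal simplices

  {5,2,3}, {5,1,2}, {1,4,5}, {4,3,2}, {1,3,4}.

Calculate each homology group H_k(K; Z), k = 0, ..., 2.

Fix the vertex order 1 < 2 < 3 < 4 < 5 and write every simplex with vertices in increasing order. Then dim K = 2 and the simplices of K are:

  0-simplices (5): [1], [2], [3], [4], [5]
  1-simplices (10): [1,2], [1,3], [1,4], [1,5], [2,3], [2,4], [2,5], [3,4], [3,5], [4,5]
  2-simplices (5): [1,2,5], [1,3,4], [1,4,5], [2,3,4], [2,3,5]

Hence C_0 ≅ Z^5, C_1 ≅ Z^10, C_2 ≅ Z^5.

The boundary map ∂_1: C_1 → C_0 is given by ∂[p,q] = [q] − [p].
The resulting 5×10 matrix has rank 4, and its Smith normal form has invariant factors (1,1,1,1).

∂_2: C_2 → C_1 acts by ∂[p,q,r] = [q,r] − [p,r] + [p,q]. For instance
  ∂[2,3,5] = [3,5] − [2,5] + [2,3],
  ∂[1,4,5] = [4,5] − [1,5] + [1,4].
This gives a 10×5 integer matrix of rank 5; reducing to Smith normal form yields diagonal entries (1,1,1,1,1).

Reading off H_k = ker ∂_k / im ∂_{k+1}:

  H_0: rank C_0 − rank ∂_1 = 5 − 4 = 1, and the invariant factors of ∂_1 are all 1, so H_0 = Z.
  H_1: rank ker ∂_1 − rank ∂_2 = (10 − 4) − 5 = 1, and the invariant factors of ∂_2 are all 1, so H_1 = Z.
  H_2: rank ker ∂_2 − rank ∂_3 = (5 − 5) − 0 = 0, and there is no ∂_3, so H_2 = 0.

H_0 ≅ Z,  H_1 ≅ Z,  H_2 = 0.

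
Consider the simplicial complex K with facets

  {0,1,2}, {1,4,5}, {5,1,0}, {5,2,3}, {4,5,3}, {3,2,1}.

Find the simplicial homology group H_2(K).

Order the vertices as 0 < 1 < 2 < 3 < 4 < 5. Listing each simplex with vertices in this order, K has dimension 2 with simplices:

  0-simplices (6): [0], [1], [2], [3], [4], [5]
  1-simplices (12): [0,1], [0,2], [0,5], [1,2], [1,3], [1,4], [1,5], [2,3], [2,5], [3,4], [3,5], [4,5]
  2-simplices (6): [0,1,2], [0,1,5], [1,2,3], [1,4,5], [2,3,5], [3,4,5]

so the chain groups are C_0 ≅ Z^6, C_1 ≅ Z^12, C_2 ≅ Z^6.

∂_1: C_1 → C_0 is given by ∂[p,q] = [q] − [p].
The resulting 6×12 matrix has rank 5, and its Smith normal form has invariant factors (1,1,1,1,1).

The boundary map ∂_2: C_2 → C_1 acts by ∂[p,q,r] = [q,r] − [p,r] + [p,q]. For instance
  ∂[2,3,5] = [3,5] − [2,5] + [2,3],
  ∂[1,2,3] = [2,3] − [1,3] + [1,2].
As a 12×6 matrix over Z this has rank 6, with invariant factors (1,1,1,1,1,1).

From H_k ≅ ker(∂_k) / im(∂_{k+1}) we obtain:

  H_2: rank ker ∂_2 − rank ∂_3 = (6 − 6) − 0 = 0, and there is no ∂_3, so H_2 = 0.

(K is a triangulation of the cylinder S^1 x I.)

H_2 = 0.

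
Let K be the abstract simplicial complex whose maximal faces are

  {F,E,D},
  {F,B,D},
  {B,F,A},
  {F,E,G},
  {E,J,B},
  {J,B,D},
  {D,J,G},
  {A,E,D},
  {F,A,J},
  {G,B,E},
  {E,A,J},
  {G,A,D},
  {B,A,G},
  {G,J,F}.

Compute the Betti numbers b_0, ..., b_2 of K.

Order the vertices as A < B < D < E < F < G < J. Listing each simplex with vertices in this order, K has dimension 2 with simplices:

  0-simplices (7): A, B, D, E, F, G, J
  1-simplices (21): AB, AD, AE, AF, AG, AJ, BD, BE, BF, BG, BJ, DE, DF, DG, DJ, EF, EG, EJ, FG, FJ, GJ
  2-simplices (14): ABF, ABG, ADE, ADG, AEJ, AFJ, BDF, BDJ, BEG, BEJ, DEF, DGJ, EFG, FGJ

so the chain groups are C_0 ≅ Z^7, C_1 ≅ Z^21, C_2 ≅ Z^14.

∂_1: C_1 → C_0 maps an edge to its endpoints' difference, ∂[p,q] = q − p.
This gives a 7×21 integer matrix of rank 6; reducing to Smith normal form yields diagonal entries (1,1,1,1,1,1).

The boundary map ∂_2: C_2 → C_1 maps a triangle to the signed sum of its edges. For instance
  ∂DEF = EF − DF + DE,
  ∂ABF = BF − AF + AB.
The 21×14 boundary matrix has rank 13 and Smith normal form diag(1,1,1,1,1,1,1,1,1,1,1,1,1).

Computing H_k = (kernel of ∂_k) / (image of ∂_{k+1}):

  H_0: rank C_0 − rank ∂_1 = 7 − 6 = 1, and the invariant factors of ∂_1 are all 1, so H_0 ≅ Z.
  H_1: rank ker ∂_1 − rank ∂_2 = (21 − 6) − 13 = 2, and the invariant factors of ∂_2 are all 1, so H_1 ≅ Z^2.
  H_2: rank ker ∂_2 − rank ∂_3 = (14 − 13) − 0 = 1, and there is no ∂_3, so H_2 ≅ Z.

As a check, the Euler characteristic is 7 − 21 + 14 = 0, which agrees with 1 − 2 + 1 = 0.
(K is a triangulation of the torus T^2.)

Hence the Betti numbers are b_0 = 1, b_1 = 2, b_2 = 1.

b_0 = 1, b_1 = 2, b_2 = 1.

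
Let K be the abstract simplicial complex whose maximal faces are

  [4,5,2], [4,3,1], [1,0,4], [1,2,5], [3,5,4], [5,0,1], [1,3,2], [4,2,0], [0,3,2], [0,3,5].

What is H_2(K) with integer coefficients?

H_2 = 0.

Fix the vertex order 0 < 1 < 2 < 3 < 4 < 5 and write every simplex with vertices in increasing order. Then dim K = 2 and the simplices of K are:

  0-simplices (6): [0], [1], [2], [3], [4], [5]
  1-simplices (15): [0,1], [0,2], [0,3], [0,4], [0,5], [1,2], [1,3], [1,4], [1,5], [2,3], [2,4], [2,5], [3,4], [3,5], [4,5]
  2-simplices (10): [0,1,4], [0,1,5], [0,2,3], [0,2,4], [0,3,5], [1,2,3], [1,2,5], [1,3,4], [2,4,5], [3,4,5]

so the chain groups are C_0 ≅ Z^6, C_1 ≅ Z^15, C_2 ≅ Z^10.

∂_1: C_1 → C_0 sends each edge [p,q] (with p < q) to q − p.
The resulting 6×15 matrix has rank 5, and its Smith normal form has invariant factors (1,1,1,1,1).

Boundary ∂_2: C_2 → C_1 sends each 2-simplex [p,q,r] to [q,r] − [p,r] + [p,q]. For instance
  ∂[1,2,5] = [2,5] − [1,5] + [1,2],
  ∂[3,4,5] = [4,5] − [3,5] + [3,4].
The 15×10 boundary matrix has rank 10 and Smith normal form diag(1,1,1,1,1,1,1,1,1,2).

Reading off H_k = ker ∂_k / im ∂_{k+1}:

  H_2: rank ker ∂_2 − rank ∂_3 = (10 − 10) − 0 = 0, and there is no ∂_3, so H_2 ≅ 0.

(K is a triangulation of the real projective plane RP^2.)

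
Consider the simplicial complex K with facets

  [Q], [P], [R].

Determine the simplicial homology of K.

We work with the vertex ordering P < Q < R. The simplices of K, each written with vertices in increasing order, are:

  0-simplices (3): P, Q, R

Hence C_0 ≅ Z^3.

Reading off H_k = ker ∂_k / im ∂_{k+1}:

  H_0: rank C_0 − rank ∂_1 = 3 − 0 = 3, and there is no ∂_1, so H_0 = Z^3.

H_0 ≅ Z^3.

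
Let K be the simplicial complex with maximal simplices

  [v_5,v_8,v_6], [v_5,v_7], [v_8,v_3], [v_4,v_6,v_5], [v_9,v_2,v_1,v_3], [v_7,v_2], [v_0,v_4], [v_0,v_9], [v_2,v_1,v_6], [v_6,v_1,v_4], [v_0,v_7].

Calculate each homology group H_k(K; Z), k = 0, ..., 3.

H_0 = Z,  H_1 = Z^4,  H_2 = 0,  H_3 = 0.

Fix the vertex order v_0 < v_1 < v_2 < v_3 < v_4 < v_5 < v_6 < v_7 < v_8 < v_9 and write every simplex with vertices in increasing order. Then dim K = 3 and the simplices of K are:

  0-simplices (10): [v_0], [v_1], [v_2], [v_3], [v_4], [v_5], [v_6], [v_7], [v_8], [v_9]
  1-simplices (20): (20 of them)
  2-simplices (8): [v_1,v_2,v_3], [v_1,v_2,v_6], [v_1,v_2,v_9], [v_1,v_3,v_9], [v_1,v_4,v_6], [v_2,v_3,v_9], [v_4,v_5,v_6], [v_5,v_6,v_8]
  3-simplices (1): [v_1,v_2,v_3,v_9]

so the chain groups are C_0 ≅ Z^10, C_1 ≅ Z^20, C_2 ≅ Z^8, C_3 ≅ Z^1.

∂_1: C_1 → C_0 sends each edge [p,q] (with p < q) to q − p.
This gives a 10×20 integer matrix of rank 9; reducing to Smith normal form yields diagonal entries (1,1,1,1,1,1,1,1,1).

The boundary map ∂_2: C_2 → C_1 sends each 2-simplex [p,q,r] to [q,r] − [p,r] + [p,q]. For instance
  ∂[v_1,v_2,v_3] = [v_2,v_3] − [v_1,v_3] + [v_1,v_2],
  ∂[v_1,v_4,v_6] = [v_4,v_6] − [v_1,v_6] + [v_1,v_4].
This gives a 20×8 integer matrix of rank 7; reducing to Smith normal form yields diagonal entries (1,1,1,1,1,1,1).

The boundary map ∂_3: C_3 → C_2 sends each 3-simplex σ to the alternating sum Σ_i (−1)^i (σ with its i-th vertex removed). For instance
  ∂[v_1,v_2,v_3,v_9] = [v_2,v_3,v_9] − [v_1,v_3,v_9] + [v_1,v_2,v_9] − [v_1,v_2,v_3].
As a 8×1 matrix over Z this has rank 1, with invariant factors (1).

From H_k ≅ ker(∂_k) / im(∂_{k+1}) we obtain:

  H_0: rank C_0 − rank ∂_1 = 10 − 9 = 1, and the invariant factors of ∂_1 are all 1, so H_0 = Z.
  H_1: rank ker ∂_1 − rank ∂_2 = (20 − 9) − 7 = 4, and the invariant factors of ∂_2 are all 1, so H_1 = Z^4.
  H_2: rank ker ∂_2 − rank ∂_3 = (8 − 7) − 1 = 0, and the invariant factors of ∂_3 are all 1, so H_2 = 0.
  H_3: rank ker ∂_3 − rank ∂_4 = (1 − 1) − 0 = 0, and there is no ∂_4, so H_3 = 0.

As a check, the Euler characteristic is 10 − 20 + 8 − 1 = -3, which agrees with 1 − 4 + 0 − 0 = -3.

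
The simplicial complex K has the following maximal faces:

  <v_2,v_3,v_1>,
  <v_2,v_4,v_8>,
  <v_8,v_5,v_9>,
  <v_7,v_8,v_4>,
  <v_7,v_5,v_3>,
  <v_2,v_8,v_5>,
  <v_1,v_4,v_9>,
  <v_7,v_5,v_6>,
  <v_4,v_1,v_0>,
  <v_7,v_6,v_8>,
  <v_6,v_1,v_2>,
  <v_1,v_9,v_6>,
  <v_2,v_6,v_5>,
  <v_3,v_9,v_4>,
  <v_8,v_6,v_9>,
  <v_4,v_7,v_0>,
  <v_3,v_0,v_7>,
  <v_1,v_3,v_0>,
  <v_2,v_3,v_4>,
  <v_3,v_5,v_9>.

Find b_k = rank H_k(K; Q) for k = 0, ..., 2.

Order the vertices as v_0 < v_1 < v_2 < v_3 < v_4 < v_5 < v_6 < v_7 < v_8 < v_9. Listing each simplex with vertices in this order, K has dimension 2 with simplices:

  0-simplices (10): [v_0], [v_1], [v_2], [v_3], [v_4], [v_5], [v_6], [v_7], [v_8], [v_9]
  1-simplices (30): (30 of them)
  2-simplices (20): (20 of them)

giving chain groups C_0 ≅ Z^10, C_1 ≅ Z^30, C_2 ≅ Z^20.

The boundary map ∂_1: C_1 → C_0 maps an edge to its endpoints' difference, ∂[p,q] = q − p. For instance
  ∂[v_2,v_3] = [v_3] − [v_2].
The 10×30 boundary matrix has rank 9 and Smith normal form diag(1,1,1,1,1,1,1,1,1).

∂_2: C_2 → C_1 maps a triangle to the signed sum of its edges. For instance
  ∂[v_6,v_7,v_8] = [v_7,v_8] − [v_6,v_8] + [v_6,v_7],
  ∂[v_2,v_5,v_8] = [v_5,v_8] − [v_2,v_8] + [v_2,v_5].
The 30×20 boundary matrix has rank 20 and Smith normal form diag(1,1,1,1,1,1,1,1,1,1,1,1,1,1,1,1,1,1,1,2).

Computing H_k = (kernel of ∂_k) / (image of ∂_{k+1}):

  H_0: rank C_0 − rank ∂_1 = 10 − 9 = 1, and the invariant factors of ∂_1 are all 1, so H_0 = Z.
  H_1: rank ker ∂_1 − rank ∂_2 = (30 − 9) − 20 = 1, and ∂_2 has invariant factor 2 > 1, so H_1 = Z ⊕ Z_2.
  H_2: rank ker ∂_2 − rank ∂_3 = (20 − 20) − 0 = 0, and there is no ∂_3, so H_2 = 0.

(K is a triangulation of the Klein bottle.)

Hence the Betti numbers are b_0 = 1, b_1 = 1, b_2 = 0.

b_0 = 1, b_1 = 1, b_2 = 0.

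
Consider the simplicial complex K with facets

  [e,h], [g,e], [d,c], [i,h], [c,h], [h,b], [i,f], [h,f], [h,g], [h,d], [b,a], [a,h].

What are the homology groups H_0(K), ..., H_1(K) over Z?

H_0 ≅ Z,  H_1 ≅ Z^4.

Take the total order a < b < c < d < e < f < g < h < i on the vertex set. Then K (dimension 1) consists of the simplices:

  0-simplices (9): a, b, c, d, e, f, g, h, i
  1-simplices (12): ab, ah, bh, cd, ch, dh, eg, eh, fh, fi, gh, hi

Hence C_0 ≅ Z^9, C_1 ≅ Z^12.

Boundary ∂_1: C_1 → C_0 maps an edge to its endpoints' difference, ∂[p,q] = q − p.
This gives a 9×12 integer matrix of rank 8; reducing to Smith normal form yields diagonal entries (1,1,1,1,1,1,1,1).

Now H_k = ker ∂_k / im ∂_{k+1}, so:

  H_0: rank C_0 − rank ∂_1 = 9 − 8 = 1, and the invariant factors of ∂_1 are all 1, so H_0 ≅ Z.
  H_1: rank ker ∂_1 − rank ∂_2 = (12 − 8) − 0 = 4, and there is no ∂_2, so H_1 ≅ Z^4.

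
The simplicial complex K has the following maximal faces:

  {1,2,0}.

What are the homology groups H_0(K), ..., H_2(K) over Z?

Order the vertices as 0 < 1 < 2. Listing each simplex with vertices in this order, K has dimension 2 with simplices:

  0-simplices (3): [0], [1], [2]
  1-simplices (3): [0,1], [0,2], [1,2]
  2-simplices (1): [0,1,2]

Hence C_0 ≅ Z^3, C_1 ≅ Z^3, C_2 ≅ Z^1.

∂_1: C_1 → C_0 is given by ∂[p,q] = [q] − [p].
The 3×3 boundary matrix has rank 2 and Smith normal form diag(1,1).

∂_2: C_2 → C_1 sends each 2-simplex [p,q,r] to [q,r] − [p,r] + [p,q]. For instance
  ∂[0,1,2] = [1,2] − [0,2] + [0,1].
As a 3×1 matrix over Z this has rank 1, with invariant factors (1).

From H_k ≅ ker(∂_k) / im(∂_{k+1}) we obtain:

  H_0: rank C_0 − rank ∂_1 = 3 − 2 = 1, and the invariant factors of ∂_1 are all 1, so H_0 = Z.
  H_1: rank ker ∂_1 − rank ∂_2 = (3 − 2) − 1 = 0, and the invariant factors of ∂_2 are all 1, so H_1 = 0.
  H_2: rank ker ∂_2 − rank ∂_3 = (1 − 1) − 0 = 0, and there is no ∂_3, so H_2 = 0.

As a check, the Euler characteristic is 3 − 3 + 1 = 1, which agrees with 1 − 0 + 0 = 1.

H_0 ≅ Z,  H_1 = 0,  H_2 = 0.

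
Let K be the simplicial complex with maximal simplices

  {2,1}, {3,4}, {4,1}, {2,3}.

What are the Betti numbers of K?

Take the total order 1 < 2 < 3 < 4 on the vertex set. Then K (dimension 1) consists of the simplices:

  0-simplices (4): [1], [2], [3], [4]
  1-simplices (4): [1,2], [1,4], [2,3], [3,4]

Hence C_0 ≅ Z^4, C_1 ≅ Z^4.

Boundary ∂_1: C_1 → C_0 sends each edge [p,q] (with p < q) to q − p.
The resulting 4×4 matrix has rank 3, and its Smith normal form has invariant factors (1,1,1).

Now H_k = ker ∂_k / im ∂_{k+1}, so:

  H_0: rank C_0 − rank ∂_1 = 4 − 3 = 1, and the invariant factors of ∂_1 are all 1, so H_0 ≅ Z.
  H_1: rank ker ∂_1 − rank ∂_2 = (4 − 3) − 0 = 1, and there is no ∂_2, so H_1 ≅ Z.

Hence the Betti numbers are b_0 = 1, b_1 = 1.

b_0 = 1, b_1 = 1.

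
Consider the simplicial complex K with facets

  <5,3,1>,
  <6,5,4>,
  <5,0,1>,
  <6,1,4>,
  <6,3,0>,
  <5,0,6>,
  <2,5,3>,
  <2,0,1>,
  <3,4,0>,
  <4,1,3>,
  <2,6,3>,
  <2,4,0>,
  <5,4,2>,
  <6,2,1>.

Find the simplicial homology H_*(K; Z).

H_0 = Z,  H_1 = Z^2,  H_2 = Z.

Take the total order 0 < 1 < 2 < 3 < 4 < 5 < 6 on the vertex set. Then K (dimension 2) consists of the simplices:

  0-simplices (7): [0], [1], [2], [3], [4], [5], [6]
  1-simplices (21): [0,1], [0,2], [0,3], [0,4], [0,5], [0,6], [1,2], [1,3], [1,4], [1,5], [1,6], [2,3], [2,4], [2,5], [2,6], [3,4], [3,5], [3,6], [4,5], [4,6], [5,6]
  2-simplices (14): [0,1,2], [0,1,5], [0,2,4], [0,3,4], [0,3,6], [0,5,6], [1,2,6], [1,3,4], [1,3,5], [1,4,6], [2,3,5], [2,3,6], [2,4,5], [4,5,6]

so the chain groups are C_0 ≅ Z^7, C_1 ≅ Z^21, C_2 ≅ Z^14.

The boundary map ∂_1: C_1 → C_0 sends each edge [p,q] (with p < q) to q − p. For instance
  ∂[0,3] = [3] − [0].
The 7×21 boundary matrix has rank 6 and Smith normal form diag(1,1,1,1,1,1).

Boundary ∂_2: C_2 → C_1 acts by ∂[p,q,r] = [q,r] − [p,r] + [p,q]. For instance
  ∂[1,2,6] = [2,6] − [1,6] + [1,2],
  ∂[0,2,4] = [2,4] − [0,4] + [0,2].
The 21×14 boundary matrix has rank 13 and Smith normal form diag(1,1,1,1,1,1,1,1,1,1,1,1,1).

From H_k ≅ ker(∂_k) / im(∂_{k+1}) we obtain:

  H_0: rank C_0 − rank ∂_1 = 7 − 6 = 1, and the invariant factors of ∂_1 are all 1, so H_0 ≅ Z.
  H_1: rank ker ∂_1 − rank ∂_2 = (21 − 6) − 13 = 2, and the invariant factors of ∂_2 are all 1, so H_1 ≅ Z^2.
  H_2: rank ker ∂_2 − rank ∂_3 = (14 − 13) − 0 = 1, and there is no ∂_3, so H_2 ≅ Z.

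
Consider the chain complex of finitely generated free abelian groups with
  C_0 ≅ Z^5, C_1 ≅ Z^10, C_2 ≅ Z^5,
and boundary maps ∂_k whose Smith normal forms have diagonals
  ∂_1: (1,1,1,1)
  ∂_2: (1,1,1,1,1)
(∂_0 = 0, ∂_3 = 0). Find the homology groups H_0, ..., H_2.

H_0 ≅ Z,  H_1 ≅ Z,  H_2 = 0.

H_0: b_0 = 5 − 0 − 4 = 1; torsion from ∂_1 factors > 1: none. So H_0 ≅ Z.
H_1: b_1 = 10 − 4 − 5 = 1; torsion from ∂_2 factors > 1: none. So H_1 ≅ Z.
H_2: b_2 = 5 − 5 − 0 = 0; torsion from ∂_3 factors > 1: none. So H_2 ≅ 0.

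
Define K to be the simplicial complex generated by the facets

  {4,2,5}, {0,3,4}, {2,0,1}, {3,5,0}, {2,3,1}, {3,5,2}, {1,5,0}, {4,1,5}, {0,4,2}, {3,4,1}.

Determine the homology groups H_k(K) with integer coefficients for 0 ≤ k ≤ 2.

We work with the vertex ordering 0 < 1 < 2 < 3 < 4 < 5. The simplices of K, each written with vertices in increasing order, are:

  0-simplices (6): [0], [1], [2], [3], [4], [5]
  1-simplices (15): [0,1], [0,2], [0,3], [0,4], [0,5], [1,2], [1,3], [1,4], [1,5], [2,3], [2,4], [2,5], [3,4], [3,5], [4,5]
  2-simplices (10): [0,1,2], [0,1,5], [0,2,4], [0,3,4], [0,3,5], [1,2,3], [1,3,4], [1,4,5], [2,3,5], [2,4,5]

Hence C_0 ≅ Z^6, C_1 ≅ Z^15, C_2 ≅ Z^10.

∂_1: C_1 → C_0 is given by ∂[p,q] = [q] − [p]. For instance
  ∂[3,5] = [5] − [3].
As a 6×15 matrix over Z this has rank 5, with invariant factors (1,1,1,1,1).

∂_2: C_2 → C_1 maps a triangle to the signed sum of its edges. For instance
  ∂[0,3,4] = [3,4] − [0,4] + [0,3],
  ∂[1,2,3] = [2,3] − [1,3] + [1,2].
The resulting 15×10 matrix has rank 10, and its Smith normal form has invariant factors (1,1,1,1,1,1,1,1,1,2).

Reading off H_k = ker ∂_k / im ∂_{k+1}:

  H_0: rank C_0 − rank ∂_1 = 6 − 5 = 1, and the invariant factors of ∂_1 are all 1, so H_0 ≅ Z.
  H_1: rank ker ∂_1 − rank ∂_2 = (15 − 5) − 10 = 0, and ∂_2 has invariant factor 2 > 1, so H_1 ≅ Z/2.
  H_2: rank ker ∂_2 − rank ∂_3 = (10 − 10) − 0 = 0, and there is no ∂_3, so H_2 ≅ 0.

H_0 ≅ Z,  H_1 ≅ Z/2,  H_2 = 0.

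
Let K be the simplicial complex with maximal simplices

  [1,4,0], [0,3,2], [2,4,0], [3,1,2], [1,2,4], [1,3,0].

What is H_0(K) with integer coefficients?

H_0 = Z.

Fix the vertex order 0 < 1 < 2 < 3 < 4 and write every simplex with vertices in increasing order. Then dim K = 2 and the simplices of K are:

  0-simplices (5): [0], [1], [2], [3], [4]
  1-simplices (9): [0,1], [0,2], [0,3], [0,4], [1,2], [1,3], [1,4], [2,3], [2,4]
  2-simplices (6): [0,1,3], [0,1,4], [0,2,3], [0,2,4], [1,2,3], [1,2,4]

giving chain groups C_0 ≅ Z^5, C_1 ≅ Z^9, C_2 ≅ Z^6.

Boundary ∂_1: C_1 → C_0 is given by ∂[p,q] = [q] − [p]. For instance
  ∂[0,3] = [3] − [0].
The 5×9 boundary matrix has rank 4 and Smith normal form diag(1,1,1,1).

Boundary ∂_2: C_2 → C_1 maps a triangle to the signed sum of its edges. For instance
  ∂[0,1,4] = [1,4] − [0,4] + [0,1],
  ∂[1,2,4] = [2,4] − [1,4] + [1,2].
The resulting 9×6 matrix has rank 5, and its Smith normal form has invariant factors (1,1,1,1,1).

From H_k ≅ ker(∂_k) / im(∂_{k+1}) we obtain:

  H_0: rank C_0 − rank ∂_1 = 5 − 4 = 1, and the invariant factors of ∂_1 are all 1, so H_0 = Z.

(K is a triangulation of the 2-sphere S^2.)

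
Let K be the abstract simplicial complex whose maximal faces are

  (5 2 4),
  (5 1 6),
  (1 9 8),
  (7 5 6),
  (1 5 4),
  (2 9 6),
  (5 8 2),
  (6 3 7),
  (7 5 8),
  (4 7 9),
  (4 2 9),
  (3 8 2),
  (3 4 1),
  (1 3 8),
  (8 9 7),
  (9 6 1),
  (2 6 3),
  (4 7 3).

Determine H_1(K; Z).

K has 9 vertices, 27 edges, 18 triangles.
rank ∂_1 = 8, rank ∂_2 = 17 ⇒ b_1 = 27 − 8 − 17 = 2; all invariant factors of ∂_2 are 1 so no torsion. So H_1 ≅ Z^2.

H_1 = Z^2.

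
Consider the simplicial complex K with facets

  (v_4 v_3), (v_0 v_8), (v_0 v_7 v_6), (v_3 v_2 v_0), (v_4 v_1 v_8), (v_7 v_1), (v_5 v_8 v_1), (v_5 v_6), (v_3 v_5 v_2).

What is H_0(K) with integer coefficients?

We work with the vertex ordering v_0 < v_1 < v_2 < v_3 < v_4 < v_5 < v_6 < v_7 < v_8. The simplices of K, each written with vertices in increasing order, are:

  0-simplices (9): [v_0], [v_1], [v_2], [v_3], [v_4], [v_5], [v_6], [v_7], [v_8]
  1-simplices (17): (17 of them)
  2-simplices (5): [v_0,v_2,v_3], [v_0,v_6,v_7], [v_1,v_4,v_8], [v_1,v_5,v_8], [v_2,v_3,v_5]

Hence C_0 ≅ Z^9, C_1 ≅ Z^17, C_2 ≅ Z^5.

∂_1: C_1 → C_0 sends each edge [p,q] (with p < q) to q − p. For instance
  ∂[v_2,v_5] = [v_5] − [v_2].
The resulting 9×17 matrix has rank 8, and its Smith normal form has invariant factors (1,1,1,1,1,1,1,1).

The boundary map ∂_2: C_2 → C_1 sends each 2-simplex [p,q,r] to [q,r] − [p,r] + [p,q]. For instance
  ∂[v_0,v_2,v_3] = [v_2,v_3] − [v_0,v_3] + [v_0,v_2],
  ∂[v_2,v_3,v_5] = [v_3,v_5] − [v_2,v_5] + [v_2,v_3].
The 17×5 boundary matrix has rank 5 and Smith normal form diag(1,1,1,1,1).

Computing H_k = (kernel of ∂_k) / (image of ∂_{k+1}):

  H_0: rank C_0 − rank ∂_1 = 9 − 8 = 1, and the invariant factors of ∂_1 are all 1, so H_0 = Z.

H_0 ≅ Z.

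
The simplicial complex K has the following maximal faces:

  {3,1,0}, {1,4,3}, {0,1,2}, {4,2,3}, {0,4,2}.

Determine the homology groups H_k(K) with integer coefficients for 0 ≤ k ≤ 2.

H_0 ≅ Z,  H_1 ≅ Z,  H_2 = 0.

Take the total order 0 < 1 < 2 < 3 < 4 on the vertex set. Then K (dimension 2) consists of the simplices:

  0-simplices (5): [0], [1], [2], [3], [4]
  1-simplices (10): [0,1], [0,2], [0,3], [0,4], [1,2], [1,3], [1,4], [2,3], [2,4], [3,4]
  2-simplices (5): [0,1,2], [0,1,3], [0,2,4], [1,3,4], [2,3,4]

giving chain groups C_0 ≅ Z^5, C_1 ≅ Z^10, C_2 ≅ Z^5.

The boundary map ∂_1: C_1 → C_0 sends each edge [p,q] (with p < q) to q − p.
As a 5×10 matrix over Z this has rank 4, with invariant factors (1,1,1,1).

The boundary map ∂_2: C_2 → C_1 acts by ∂[p,q,r] = [q,r] − [p,r] + [p,q]. For instance
  ∂[0,1,2] = [1,2] − [0,2] + [0,1],
  ∂[0,1,3] = [1,3] − [0,3] + [0,1].
The 10×5 boundary matrix has rank 5 and Smith normal form diag(1,1,1,1,1).

From H_k ≅ ker(∂_k) / im(∂_{k+1}) we obtain:

  H_0: rank C_0 − rank ∂_1 = 5 − 4 = 1, and the invariant factors of ∂_1 are all 1, so H_0 = Z.
  H_1: rank ker ∂_1 − rank ∂_2 = (10 − 4) − 5 = 1, and the invariant factors of ∂_2 are all 1, so H_1 = Z.
  H_2: rank ker ∂_2 − rank ∂_3 = (5 − 5) − 0 = 0, and there is no ∂_3, so H_2 = 0.

As a check, the Euler characteristic is 5 − 10 + 5 = 0, which agrees with 1 − 1 + 0 = 0.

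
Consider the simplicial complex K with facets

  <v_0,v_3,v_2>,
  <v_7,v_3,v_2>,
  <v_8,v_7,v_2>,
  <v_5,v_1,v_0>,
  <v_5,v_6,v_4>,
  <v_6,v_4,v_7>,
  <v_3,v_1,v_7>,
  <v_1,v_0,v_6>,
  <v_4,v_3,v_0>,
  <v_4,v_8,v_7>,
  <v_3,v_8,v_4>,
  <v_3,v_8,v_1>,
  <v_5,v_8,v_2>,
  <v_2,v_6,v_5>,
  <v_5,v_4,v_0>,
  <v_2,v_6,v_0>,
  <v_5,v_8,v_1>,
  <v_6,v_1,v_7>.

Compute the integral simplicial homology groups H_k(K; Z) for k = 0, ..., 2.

H_0 ≅ Z,  H_1 ≅ Z × Z/2,  H_2 = 0.

Order the vertices as v_0 < v_1 < v_2 < v_3 < v_4 < v_5 < v_6 < v_7 < v_8. Listing each simplex with vertices in this order, K has dimension 2 with simplices:

  0-simplices (9): [v_0], [v_1], [v_2], [v_3], [v_4], [v_5], [v_6], [v_7], [v_8]
  1-simplices (27): (27 of them)
  2-simplices (18): (18 of them)

giving chain groups C_0 ≅ Z^9, C_1 ≅ Z^27, C_2 ≅ Z^18.

Boundary ∂_1: C_1 → C_0 maps an edge to its endpoints' difference, ∂[p,q] = q − p.
This gives a 9×27 integer matrix of rank 8; reducing to Smith normal form yields diagonal entries (1,1,1,1,1,1,1,1).

The boundary map ∂_2: C_2 → C_1 maps a triangle to the signed sum of its edges. For instance
  ∂[v_0,v_3,v_4] = [v_3,v_4] − [v_0,v_4] + [v_0,v_3],
  ∂[v_0,v_2,v_6] = [v_2,v_6] − [v_0,v_6] + [v_0,v_2].
The 27×18 boundary matrix has rank 18 and Smith normal form diag(1,1,1,1,1,1,1,1,1,1,1,1,1,1,1,1,1,2).

Reading off H_k = ker ∂_k / im ∂_{k+1}:

  H_0: rank C_0 − rank ∂_1 = 9 − 8 = 1, and the invariant factors of ∂_1 are all 1, so H_0 = Z.
  H_1: rank ker ∂_1 − rank ∂_2 = (27 − 8) − 18 = 1, and ∂_2 has invariant factor 2 > 1, so H_1 = Z × Z/2.
  H_2: rank ker ∂_2 − rank ∂_3 = (18 − 18) − 0 = 0, and there is no ∂_3, so H_2 = 0.

(K is a triangulation of the Klein bottle.)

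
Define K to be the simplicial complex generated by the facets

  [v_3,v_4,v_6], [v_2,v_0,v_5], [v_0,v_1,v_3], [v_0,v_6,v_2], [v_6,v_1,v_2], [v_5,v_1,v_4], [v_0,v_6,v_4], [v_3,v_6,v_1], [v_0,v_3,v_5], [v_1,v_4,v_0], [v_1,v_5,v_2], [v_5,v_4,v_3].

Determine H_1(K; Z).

Order the vertices as v_0 < v_1 < v_2 < v_3 < v_4 < v_5 < v_6. Listing each simplex with vertices in this order, K has dimension 2 with simplices:

  0-simplices (7): [v_0], [v_1], [v_2], [v_3], [v_4], [v_5], [v_6]
  1-simplices (18): (18 of them)
  2-simplices (12): (12 of them)

giving chain groups C_0 ≅ Z^7, C_1 ≅ Z^18, C_2 ≅ Z^12.

The boundary map ∂_1: C_1 → C_0 sends each edge [p,q] (with p < q) to q − p.
As a 7×18 matrix over Z this has rank 6, with invariant factors (1,1,1,1,1,1).

Boundary ∂_2: C_2 → C_1 maps a triangle to the signed sum of its edges. For instance
  ∂[v_0,v_4,v_6] = [v_4,v_6] − [v_0,v_6] + [v_0,v_4],
  ∂[v_0,v_2,v_5] = [v_2,v_5] − [v_0,v_5] + [v_0,v_2].
This gives a 18×12 integer matrix of rank 12; reducing to Smith normal form yields diagonal entries (1,1,1,1,1,1,1,1,1,1,1,2).

Reading off H_k = ker ∂_k / im ∂_{k+1}:

  H_1: rank ker ∂_1 − rank ∂_2 = (18 − 6) − 12 = 0, and ∂_2 has invariant factor 2 > 1, so H_1 = Z_2.

H_1 ≅ Z_2.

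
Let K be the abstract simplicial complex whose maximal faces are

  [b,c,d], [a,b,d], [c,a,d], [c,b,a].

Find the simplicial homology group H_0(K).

Order the vertices as a < b < c < d. Listing each simplex with vertices in this order, K has dimension 2 with simplices:

  0-simplices (4): a, b, c, d
  1-simplices (6): ab, ac, ad, bc, bd, cd
  2-simplices (4): abc, abd, acd, bcd

so the chain groups are C_0 ≅ Z^4, C_1 ≅ Z^6, C_2 ≅ Z^4.

∂_1: C_1 → C_0 is given by ∂[p,q] = [q] − [p]. For instance
  ∂bc = c − b.
As a 4×6 matrix over Z this has rank 3, with invariant factors (1,1,1).

The boundary map ∂_2: C_2 → C_1 maps a triangle to the signed sum of its edges. For instance
  ∂abc = bc − ac + ab,
  ∂bcd = cd − bd + bc.
The resulting 6×4 matrix has rank 3, and its Smith normal form has invariant factors (1,1,1).

Computing H_k = (kernel of ∂_k) / (image of ∂_{k+1}):

  H_0: rank C_0 − rank ∂_1 = 4 − 3 = 1, and the invariant factors of ∂_1 are all 1, so H_0 = Z.

H_0 = Z.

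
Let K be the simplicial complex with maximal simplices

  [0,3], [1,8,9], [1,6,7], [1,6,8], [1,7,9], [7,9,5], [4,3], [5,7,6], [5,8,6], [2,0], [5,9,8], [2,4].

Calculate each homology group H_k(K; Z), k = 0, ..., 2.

We work with the vertex ordering 0 < 1 < 2 < 3 < 4 < 5 < 6 < 7 < 8 < 9. The simplices of K, each written with vertices in increasing order, are:

  0-simplices (10): [0], [1], [2], [3], [4], [5], [6], [7], [8], [9]
  1-simplices (16): [0,2], [0,3], [1,6], [1,7], [1,8], [1,9], [2,4], [3,4], [5,6], [5,7], [5,8], [5,9], [6,7], [6,8], [7,9], [8,9]
  2-simplices (8): [1,6,7], [1,6,8], [1,7,9], [1,8,9], [5,6,7], [5,6,8], [5,7,9], [5,8,9]

Hence C_0 ≅ Z^10, C_1 ≅ Z^16, C_2 ≅ Z^8.

∂_1: C_1 → C_0 maps an edge to its endpoints' difference, ∂[p,q] = q − p. For instance
  ∂[1,8] = [8] − [1].
As a 10×16 matrix over Z this has rank 8, with invariant factors (1,1,1,1,1,1,1,1).

The boundary map ∂_2: C_2 → C_1 acts by ∂[p,q,r] = [q,r] − [p,r] + [p,q]. For instance
  ∂[1,6,7] = [6,7] − [1,7] + [1,6],
  ∂[5,8,9] = [8,9] − [5,9] + [5,8].
The 16×8 boundary matrix has rank 7 and Smith normal form diag(1,1,1,1,1,1,1).

Now H_k = ker ∂_k / im ∂_{k+1}, so:

  H_0: rank C_0 − rank ∂_1 = 10 − 8 = 2, and the invariant factors of ∂_1 are all 1, so H_0 = Z^2.
  H_1: rank ker ∂_1 − rank ∂_2 = (16 − 8) − 7 = 1, and the invariant factors of ∂_2 are all 1, so H_1 = Z.
  H_2: rank ker ∂_2 − rank ∂_3 = (8 − 7) − 0 = 1, and there is no ∂_3, so H_2 = Z.

(K is a triangulation of the disjoint union of the 2-sphere S^2 and the circle S^1.)

H_0 = Z^2,  H_1 = Z,  H_2 = Z.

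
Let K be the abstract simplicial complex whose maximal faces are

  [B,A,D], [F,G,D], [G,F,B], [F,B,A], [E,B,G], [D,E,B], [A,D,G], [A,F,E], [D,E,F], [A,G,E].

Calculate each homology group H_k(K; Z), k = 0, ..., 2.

H_0 = Z,  H_1 = Z/2Z,  H_2 = 0.

Fix the vertex order A < B < D < E < F < G and write every simplex with vertices in increasing order. Then dim K = 2 and the simplices of K are:

  0-simplices (6): A, B, D, E, F, G
  1-simplices (15): AB, AD, AE, AF, AG, BD, BE, BF, BG, DE, DF, DG, EF, EG, FG
  2-simplices (10): ABD, ABF, ADG, AEF, AEG, BDE, BEG, BFG, DEF, DFG

so the chain groups are C_0 ≅ Z^6, C_1 ≅ Z^15, C_2 ≅ Z^10.

∂_1: C_1 → C_0 is given by ∂[p,q] = [q] − [p]. For instance
  ∂AD = D − A.
As a 6×15 matrix over Z this has rank 5, with invariant factors (1,1,1,1,1).

The boundary map ∂_2: C_2 → C_1 maps a triangle to the signed sum of its edges. For instance
  ∂AEF = EF − AF + AE,
  ∂ABD = BD − AD + AB.
The resulting 15×10 matrix has rank 10, and its Smith normal form has invariant factors (1,1,1,1,1,1,1,1,1,2).

From H_k ≅ ker(∂_k) / im(∂_{k+1}) we obtain:

  H_0: rank C_0 − rank ∂_1 = 6 − 5 = 1, and the invariant factors of ∂_1 are all 1, so H_0 ≅ Z.
  H_1: rank ker ∂_1 − rank ∂_2 = (15 − 5) − 10 = 0, and ∂_2 has invariant factor 2 > 1, so H_1 ≅ Z/2Z.
  H_2: rank ker ∂_2 − rank ∂_3 = (10 − 10) − 0 = 0, and there is no ∂_3, so H_2 ≅ 0.

As a check, the Euler characteristic is 6 − 15 + 10 = 1, which agrees with 1 − 0 + 0 = 1.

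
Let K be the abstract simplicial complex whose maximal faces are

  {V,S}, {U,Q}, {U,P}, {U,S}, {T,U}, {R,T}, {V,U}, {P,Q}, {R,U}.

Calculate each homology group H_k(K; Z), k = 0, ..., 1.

H_0 = Z,  H_1 = Z^3.

Take the total order P < Q < R < S < T < U < V on the vertex set. Then K (dimension 1) consists of the simplices:

  0-simplices (7): P, Q, R, S, T, U, V
  1-simplices (9): PQ, PU, QU, RT, RU, SU, SV, TU, UV

Hence C_0 ≅ Z^7, C_1 ≅ Z^9.

∂_1: C_1 → C_0 maps an edge to its endpoints' difference, ∂[p,q] = q − p. For instance
  ∂SV = V − S.
The resulting 7×9 matrix has rank 6, and its Smith normal form has invariant factors (1,1,1,1,1,1).

Reading off H_k = ker ∂_k / im ∂_{k+1}:

  H_0: rank C_0 − rank ∂_1 = 7 − 6 = 1, and the invariant factors of ∂_1 are all 1, so H_0 ≅ Z.
  H_1: rank ker ∂_1 − rank ∂_2 = (9 − 6) − 0 = 3, and there is no ∂_2, so H_1 ≅ Z^3.

As a check, the Euler characteristic is 7 − 9 = -2, which agrees with 1 − 3 = -2.
(K is a triangulation of a wedge of 3 circles.)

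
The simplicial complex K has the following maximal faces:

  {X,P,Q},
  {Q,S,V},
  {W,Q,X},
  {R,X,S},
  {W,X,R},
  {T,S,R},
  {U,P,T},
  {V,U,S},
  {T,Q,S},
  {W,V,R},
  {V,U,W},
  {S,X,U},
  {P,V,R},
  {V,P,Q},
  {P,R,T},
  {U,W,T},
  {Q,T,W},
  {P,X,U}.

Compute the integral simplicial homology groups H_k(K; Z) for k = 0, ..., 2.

H_0 ≅ Z,  H_1 ≅ Z^2,  H_2 ≅ Z.

K has 9 vertices, 27 edges, 18 triangles.
rank ∂_0 = 0, rank ∂_1 = 8 ⇒ b_0 = 9 − 0 − 8 = 1; all invariant factors of ∂_1 are 1 so no torsion. So H_0 = Z.
rank ∂_1 = 8, rank ∂_2 = 17 ⇒ b_1 = 27 − 8 − 17 = 2; all invariant factors of ∂_2 are 1 so no torsion. So H_1 = Z^2.
rank ∂_2 = 17, rank ∂_3 = 0 ⇒ b_2 = 18 − 17 − 0 = 1. So H_2 = Z.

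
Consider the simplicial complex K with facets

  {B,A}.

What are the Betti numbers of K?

We work with the vertex ordering A < B. The simplices of K, each written with vertices in increasing order, are:

  0-simplices (2): A, B
  1-simplices (1): AB

Hence C_0 ≅ Z^2, C_1 ≅ Z^1.

The boundary map ∂_1: C_1 → C_0 maps an edge to its endpoints' difference, ∂[p,q] = q − p. For instance
  ∂AB = B − A.
As a 2×1 matrix over Z this has rank 1, with invariant factors (1).

From H_k ≅ ker(∂_k) / im(∂_{k+1}) we obtain:

  H_0: rank C_0 − rank ∂_1 = 2 − 1 = 1, and the invariant factors of ∂_1 are all 1, so H_0 = Z.
  H_1: rank ker ∂_1 − rank ∂_2 = (1 − 1) − 0 = 0, and there is no ∂_2, so H_1 = 0.

Hence the Betti numbers are b_0 = 1, b_1 = 0.

b_0 = 1, b_1 = 0.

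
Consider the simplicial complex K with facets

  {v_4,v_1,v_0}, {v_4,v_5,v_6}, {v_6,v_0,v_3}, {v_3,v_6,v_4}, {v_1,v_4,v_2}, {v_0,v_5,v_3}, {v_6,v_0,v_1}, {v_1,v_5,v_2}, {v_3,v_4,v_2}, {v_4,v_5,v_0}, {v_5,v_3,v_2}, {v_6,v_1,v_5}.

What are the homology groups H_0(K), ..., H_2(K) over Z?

We work with the vertex ordering v_0 < v_1 < v_2 < v_3 < v_4 < v_5 < v_6. The simplices of K, each written with vertices in increasing order, are:

  0-simplices (7): [v_0], [v_1], [v_2], [v_3], [v_4], [v_5], [v_6]
  1-simplices (18): (18 of them)
  2-simplices (12): (12 of them)

Hence C_0 ≅ Z^7, C_1 ≅ Z^18, C_2 ≅ Z^12.

Boundary ∂_1: C_1 → C_0 maps an edge to its endpoints' difference, ∂[p,q] = q − p.
The 7×18 boundary matrix has rank 6 and Smith normal form diag(1,1,1,1,1,1).

∂_2: C_2 → C_1 acts by ∂[p,q,r] = [q,r] − [p,r] + [p,q]. For instance
  ∂[v_1,v_5,v_6] = [v_5,v_6] − [v_1,v_6] + [v_1,v_5],
  ∂[v_2,v_3,v_5] = [v_3,v_5] − [v_2,v_5] + [v_2,v_3].
As a 18×12 matrix over Z this has rank 12, with invariant factors (1,1,1,1,1,1,1,1,1,1,1,2).

Computing H_k = (kernel of ∂_k) / (image of ∂_{k+1}):

  H_0: rank C_0 − rank ∂_1 = 7 − 6 = 1, and the invariant factors of ∂_1 are all 1, so H_0 = Z.
  H_1: rank ker ∂_1 − rank ∂_2 = (18 − 6) − 12 = 0, and ∂_2 has invariant factor 2 > 1, so H_1 = Z/2.
  H_2: rank ker ∂_2 − rank ∂_3 = (12 − 12) − 0 = 0, and there is no ∂_3, so H_2 = 0.

H_0 = Z,  H_1 = Z/2,  H_2 = 0.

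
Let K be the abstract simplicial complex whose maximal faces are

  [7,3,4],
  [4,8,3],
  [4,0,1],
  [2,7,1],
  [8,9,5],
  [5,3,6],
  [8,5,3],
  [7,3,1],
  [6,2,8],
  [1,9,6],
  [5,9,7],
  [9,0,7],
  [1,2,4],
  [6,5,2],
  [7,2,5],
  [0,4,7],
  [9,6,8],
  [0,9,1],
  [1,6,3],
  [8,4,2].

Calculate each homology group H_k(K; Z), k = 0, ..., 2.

Order the vertices as 0 < 1 < 2 < 3 < 4 < 5 < 6 < 7 < 8 < 9. Listing each simplex with vertices in this order, K has dimension 2 with simplices:

  0-simplices (10): [0], [1], [2], [3], [4], [5], [6], [7], [8], [9]
  1-simplices (30): (30 of them)
  2-simplices (20): (20 of them)

so the chain groups are C_0 ≅ Z^10, C_1 ≅ Z^30, C_2 ≅ Z^20.

The boundary map ∂_1: C_1 → C_0 maps an edge to its endpoints' difference, ∂[p,q] = q − p. For instance
  ∂[1,9] = [9] − [1].
The resulting 10×30 matrix has rank 9, and its Smith normal form has invariant factors (1,1,1,1,1,1,1,1,1).

∂_2: C_2 → C_1 sends each 2-simplex [p,q,r] to [q,r] − [p,r] + [p,q]. For instance
  ∂[3,4,8] = [4,8] − [3,8] + [3,4],
  ∂[5,7,9] = [7,9] − [5,9] + [5,7].
The 30×20 boundary matrix has rank 20 and Smith normal form diag(1,1,1,1,1,1,1,1,1,1,1,1,1,1,1,1,1,1,1,2).

Computing H_k = (kernel of ∂_k) / (image of ∂_{k+1}):

  H_0: rank C_0 − rank ∂_1 = 10 − 9 = 1, and the invariant factors of ∂_1 are all 1, so H_0 = Z.
  H_1: rank ker ∂_1 − rank ∂_2 = (30 − 9) − 20 = 1, and ∂_2 has invariant factor 2 > 1, so H_1 = Z ⊕ Z/2Z.
  H_2: rank ker ∂_2 − rank ∂_3 = (20 − 20) − 0 = 0, and there is no ∂_3, so H_2 = 0.

H_0 = Z,  H_1 = Z ⊕ Z/2Z,  H_2 = 0.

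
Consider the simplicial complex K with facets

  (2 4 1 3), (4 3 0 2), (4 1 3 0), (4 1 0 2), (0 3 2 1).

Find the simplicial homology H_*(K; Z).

Order the vertices as 0 < 1 < 2 < 3 < 4. Listing each simplex with vertices in this order, K has dimension 3 with simplices:

  0-simplices (5): [0], [1], [2], [3], [4]
  1-simplices (10): [0,1], [0,2], [0,3], [0,4], [1,2], [1,3], [1,4], [2,3], [2,4], [3,4]
  2-simplices (10): [0,1,2], [0,1,3], [0,1,4], [0,2,3], [0,2,4], [0,3,4], [1,2,3], [1,2,4], [1,3,4], [2,3,4]
  3-simplices (5): [0,1,2,3], [0,1,2,4], [0,1,3,4], [0,2,3,4], [1,2,3,4]

Hence C_0 ≅ Z^5, C_1 ≅ Z^10, C_2 ≅ Z^10, C_3 ≅ Z^5.

Boundary ∂_1: C_1 → C_0 maps an edge to its endpoints' difference, ∂[p,q] = q − p.
As a 5×10 matrix over Z this has rank 4, with invariant factors (1,1,1,1).

The boundary map ∂_2: C_2 → C_1 sends each 2-simplex [p,q,r] to [q,r] − [p,r] + [p,q]. For instance
  ∂[0,3,4] = [3,4] − [0,4] + [0,3],
  ∂[0,1,3] = [1,3] − [0,3] + [0,1].
This gives a 10×10 integer matrix of rank 6; reducing to Smith normal form yields diagonal entries (1,1,1,1,1,1).

Boundary ∂_3: C_3 → C_2 sends each 3-simplex σ to the alternating sum Σ_i (−1)^i (σ with its i-th vertex removed). For instance
  ∂[0,2,3,4] = [2,3,4] − [0,3,4] + [0,2,4] − [0,2,3],
  ∂[1,2,3,4] = [2,3,4] − [1,3,4] + [1,2,4] − [1,2,3].
As a 10×5 matrix over Z this has rank 4, with invariant factors (1,1,1,1).

From H_k ≅ ker(∂_k) / im(∂_{k+1}) we obtain:

  H_0: rank C_0 − rank ∂_1 = 5 − 4 = 1, and the invariant factors of ∂_1 are all 1, so H_0 = Z.
  H_1: rank ker ∂_1 − rank ∂_2 = (10 − 4) − 6 = 0, and the invariant factors of ∂_2 are all 1, so H_1 = 0.
  H_2: rank ker ∂_2 − rank ∂_3 = (10 − 6) − 4 = 0, and the invariant factors of ∂_3 are all 1, so H_2 = 0.
  H_3: rank ker ∂_3 − rank ∂_4 = (5 − 4) − 0 = 1, and there is no ∂_4, so H_3 = Z.

(K is a triangulation of the 3-sphere S^3.)

H_0 = Z,  H_1 = 0,  H_2 = 0,  H_3 = Z.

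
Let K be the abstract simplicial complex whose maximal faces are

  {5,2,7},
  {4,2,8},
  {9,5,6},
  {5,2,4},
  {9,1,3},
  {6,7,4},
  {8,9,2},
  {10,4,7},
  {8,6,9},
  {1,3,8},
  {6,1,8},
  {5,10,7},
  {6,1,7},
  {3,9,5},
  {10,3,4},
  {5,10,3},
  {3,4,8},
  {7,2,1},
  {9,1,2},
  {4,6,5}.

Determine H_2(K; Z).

Order the vertices as 1 < 2 < 3 < 4 < 5 < 6 < 7 < 8 < 9 < 10. Listing each simplex with vertices in this order, K has dimension 2 with simplices:

  0-simplices (10): [1], [2], [3], [4], [5], [6], [7], [8], [9], [10]
  1-simplices (30): (30 of them)
  2-simplices (20): (20 of them)

Hence C_0 ≅ Z^10, C_1 ≅ Z^30, C_2 ≅ Z^20.

Boundary ∂_1: C_1 → C_0 maps an edge to its endpoints' difference, ∂[p,q] = q − p. For instance
  ∂[4,8] = [8] − [4].
This gives a 10×30 integer matrix of rank 9; reducing to Smith normal form yields diagonal entries (1,1,1,1,1,1,1,1,1).

The boundary map ∂_2: C_2 → C_1 sends each 2-simplex [p,q,r] to [q,r] − [p,r] + [p,q]. For instance
  ∂[1,2,7] = [2,7] − [1,7] + [1,2],
  ∂[2,5,7] = [5,7] − [2,7] + [2,5].
The 30×20 boundary matrix has rank 20 and Smith normal form diag(1,1,1,1,1,1,1,1,1,1,1,1,1,1,1,1,1,1,1,2).

Now H_k = ker ∂_k / im ∂_{k+1}, so:

  H_2: rank ker ∂_2 − rank ∂_3 = (20 − 20) − 0 = 0, and there is no ∂_3, so H_2 ≅ 0.

(K is a triangulation of the Klein bottle.)

H_2 ≅ 0.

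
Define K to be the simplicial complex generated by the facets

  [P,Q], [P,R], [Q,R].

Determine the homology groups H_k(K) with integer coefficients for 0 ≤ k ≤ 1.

H_0 = Z,  H_1 = Z.

We work with the vertex ordering P < Q < R. The simplices of K, each written with vertices in increasing order, are:

  0-simplices (3): P, Q, R
  1-simplices (3): PQ, PR, QR

so the chain groups are C_0 ≅ Z^3, C_1 ≅ Z^3.

Boundary ∂_1: C_1 → C_0 is given by ∂[p,q] = [q] − [p]. For instance
  ∂QR = R − Q.
This gives a 3×3 integer matrix of rank 2; reducing to Smith normal form yields diagonal entries (1,1).

Now H_k = ker ∂_k / im ∂_{k+1}, so:

  H_0: rank C_0 − rank ∂_1 = 3 − 2 = 1, and the invariant factors of ∂_1 are all 1, so H_0 = Z.
  H_1: rank ker ∂_1 − rank ∂_2 = (3 − 2) − 0 = 1, and there is no ∂_2, so H_1 = Z.

As a check, the Euler characteristic is 3 − 3 = 0, which agrees with 1 − 1 = 0.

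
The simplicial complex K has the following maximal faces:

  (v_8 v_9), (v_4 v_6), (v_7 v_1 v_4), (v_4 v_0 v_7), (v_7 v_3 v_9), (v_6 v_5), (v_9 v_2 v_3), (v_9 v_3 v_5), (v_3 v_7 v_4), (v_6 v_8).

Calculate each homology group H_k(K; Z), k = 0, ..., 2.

Fix the vertex order v_0 < v_1 < v_2 < v_3 < v_4 < v_5 < v_6 < v_7 < v_8 < v_9 and write every simplex with vertices in increasing order. Then dim K = 2 and the simplices of K are:

  0-simplices (10): [v_0], [v_1], [v_2], [v_3], [v_4], [v_5], [v_6], [v_7], [v_8], [v_9]
  1-simplices (17): (17 of them)
  2-simplices (6): [v_0,v_4,v_7], [v_1,v_4,v_7], [v_2,v_3,v_9], [v_3,v_4,v_7], [v_3,v_5,v_9], [v_3,v_7,v_9]

so the chain groups are C_0 ≅ Z^10, C_1 ≅ Z^17, C_2 ≅ Z^6.

Boundary ∂_1: C_1 → C_0 sends each edge [p,q] (with p < q) to q − p. For instance
  ∂[v_0,v_4] = [v_4] − [v_0].
The 10×17 boundary matrix has rank 9 and Smith normal form diag(1,1,1,1,1,1,1,1,1).

∂_2: C_2 → C_1 maps a triangle to the signed sum of its edges. For instance
  ∂[v_3,v_7,v_9] = [v_7,v_9] − [v_3,v_9] + [v_3,v_7],
  ∂[v_3,v_5,v_9] = [v_5,v_9] − [v_3,v_9] + [v_3,v_5].
This gives a 17×6 integer matrix of rank 6; reducing to Smith normal form yields diagonal entries (1,1,1,1,1,1).

Now H_k = ker ∂_k / im ∂_{k+1}, so:

  H_0: rank C_0 − rank ∂_1 = 10 − 9 = 1, and the invariant factors of ∂_1 are all 1, so H_0 ≅ Z.
  H_1: rank ker ∂_1 − rank ∂_2 = (17 − 9) − 6 = 2, and the invariant factors of ∂_2 are all 1, so H_1 ≅ Z^2.
  H_2: rank ker ∂_2 − rank ∂_3 = (6 − 6) − 0 = 0, and there is no ∂_3, so H_2 ≅ 0.

As a check, the Euler characteristic is 10 − 17 + 6 = -1, which agrees with 1 − 2 + 0 = -1.

H_0 = Z,  H_1 = Z^2,  H_2 = 0.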